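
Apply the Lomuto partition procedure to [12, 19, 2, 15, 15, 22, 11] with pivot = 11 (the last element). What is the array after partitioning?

Lomuto partition with pivot = 11:

Initial array: [12, 19, 2, 15, 15, 22, 11]

arr[0]=12 > 11: no swap
arr[1]=19 > 11: no swap
arr[2]=2 <= 11: swap with position 0, array becomes [2, 19, 12, 15, 15, 22, 11]
arr[3]=15 > 11: no swap
arr[4]=15 > 11: no swap
arr[5]=22 > 11: no swap

Place pivot at position 1: [2, 11, 12, 15, 15, 22, 19]
Pivot position: 1

After partitioning with pivot 11, the array becomes [2, 11, 12, 15, 15, 22, 19]. The pivot is placed at index 1. All elements to the left of the pivot are <= 11, and all elements to the right are > 11.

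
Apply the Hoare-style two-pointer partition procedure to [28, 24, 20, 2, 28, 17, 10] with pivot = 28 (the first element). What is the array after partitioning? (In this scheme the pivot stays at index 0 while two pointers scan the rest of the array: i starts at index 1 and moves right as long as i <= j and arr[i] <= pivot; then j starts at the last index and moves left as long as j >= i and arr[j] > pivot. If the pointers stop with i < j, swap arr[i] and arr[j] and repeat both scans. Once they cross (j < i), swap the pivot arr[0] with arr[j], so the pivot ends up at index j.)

Hoare-style two-pointer partition with pivot = 28:

Initial array: [28, 24, 20, 2, 28, 17, 10]

Pointers start at i = 1, j = 6.
i ends at 7, j ends at 6: the pointers have crossed (j < i), so scanning stops.

Swap pivot arr[0] with arr[6] to place pivot at position 6: [10, 24, 20, 2, 28, 17, 28]
Pivot position: 6

After partitioning with pivot 28, the array becomes [10, 24, 20, 2, 28, 17, 28]. The pivot is placed at index 6. All elements to the left of the pivot are <= 28, and all elements to the right are > 28.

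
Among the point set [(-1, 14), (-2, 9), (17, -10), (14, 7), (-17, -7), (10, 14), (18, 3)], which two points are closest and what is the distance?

Computing all pairwise distances among 7 points:

d((-1, 14), (-2, 9)) = 5.099 <-- minimum
d((-1, 14), (17, -10)) = 30.0
d((-1, 14), (14, 7)) = 16.5529
d((-1, 14), (-17, -7)) = 26.4008
d((-1, 14), (10, 14)) = 11.0
d((-1, 14), (18, 3)) = 21.9545
d((-2, 9), (17, -10)) = 26.8701
d((-2, 9), (14, 7)) = 16.1245
d((-2, 9), (-17, -7)) = 21.9317
d((-2, 9), (10, 14)) = 13.0
d((-2, 9), (18, 3)) = 20.8806
d((17, -10), (14, 7)) = 17.2627
d((17, -10), (-17, -7)) = 34.1321
d((17, -10), (10, 14)) = 25.0
d((17, -10), (18, 3)) = 13.0384
d((14, 7), (-17, -7)) = 34.0147
d((14, 7), (10, 14)) = 8.0623
d((14, 7), (18, 3)) = 5.6569
d((-17, -7), (10, 14)) = 34.2053
d((-17, -7), (18, 3)) = 36.4005
d((10, 14), (18, 3)) = 13.6015

Closest pair: (-1, 14) and (-2, 9) with distance 5.099

The closest pair is (-1, 14) and (-2, 9) with Euclidean distance 5.099. For 7 points, brute-force pairwise comparison is shown above. For large n, the divide-and-conquer algorithm (sort by x, recurse on halves, check the dividing strip) achieves O(n log n).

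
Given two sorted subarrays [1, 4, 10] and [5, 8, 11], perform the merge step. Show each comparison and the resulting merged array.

Merging process:

Compare 1 vs 5: take 1 from left. Merged: [1]
Compare 4 vs 5: take 4 from left. Merged: [1, 4]
Compare 10 vs 5: take 5 from right. Merged: [1, 4, 5]
Compare 10 vs 8: take 8 from right. Merged: [1, 4, 5, 8]
Compare 10 vs 11: take 10 from left. Merged: [1, 4, 5, 8, 10]
Append remaining from right: [11]. Merged: [1, 4, 5, 8, 10, 11]

Final merged array: [1, 4, 5, 8, 10, 11]
Total comparisons: 5

The merged array is [1, 4, 5, 8, 10, 11], requiring 5 comparisons. The merge step runs in O(n) time where n is the total number of elements.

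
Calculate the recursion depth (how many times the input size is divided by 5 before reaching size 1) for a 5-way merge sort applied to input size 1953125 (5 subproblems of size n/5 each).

For divide and conquer with division factor 5:

Problem sizes at each level:
Level 0: 1953125
Level 1: 390625
Level 2: 78125
Level 3: 15625
Level 4: 3125
Level 5: 625
Level 6: 125
Level 7: 25
Level 8: 5
Level 9: 1

The root is level 0 and the size-1 base case is level 9 (the tree spans levels 0 through 9, i.e. 10 levels counting the root), so the depth is the number of divisions: log_5(1953125) = 9

The recursion tree depth is log_5(1953125) = 9. At each level, the problem size is divided by 5, so it takes 9 divisions to reduce to a base case of size 1. The algorithm makes 5 recursive calls at each level.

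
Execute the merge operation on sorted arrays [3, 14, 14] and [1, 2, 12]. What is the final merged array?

Merging process:

Compare 3 vs 1: take 1 from right. Merged: [1]
Compare 3 vs 2: take 2 from right. Merged: [1, 2]
Compare 3 vs 12: take 3 from left. Merged: [1, 2, 3]
Compare 14 vs 12: take 12 from right. Merged: [1, 2, 3, 12]
Append remaining from left: [14, 14]. Merged: [1, 2, 3, 12, 14, 14]

Final merged array: [1, 2, 3, 12, 14, 14]
Total comparisons: 4

The merged array is [1, 2, 3, 12, 14, 14], requiring 4 comparisons. The merge step runs in O(n) time where n is the total number of elements.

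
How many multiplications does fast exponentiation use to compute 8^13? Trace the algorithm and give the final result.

Computing 8^13 by squaring (build up from 8^1; each line after the first costs one multiplication):

8^1 = 8
8^2 = (8^1)^2 = 8^2 = 64
8^3 = 8 * 8^2 = 8 * 64 = 512
8^6 = (8^3)^2 = 512^2 = 262144
8^12 = (8^6)^2 = 262144^2 = 68719476736
8^13 = 8 * 8^12 = 8 * 68719476736 = 549755813888

Result: 549755813888
Multiplications needed: 5 (5 lines after 8^1)

8^13 = 549755813888. Using exponentiation by squaring, this requires 5 multiplications. The key idea: if the exponent is even, square the half-power; if odd, multiply by the base once.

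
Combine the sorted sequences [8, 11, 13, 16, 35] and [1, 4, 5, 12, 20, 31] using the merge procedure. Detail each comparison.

Merging process:

Compare 8 vs 1: take 1 from right. Merged: [1]
Compare 8 vs 4: take 4 from right. Merged: [1, 4]
Compare 8 vs 5: take 5 from right. Merged: [1, 4, 5]
Compare 8 vs 12: take 8 from left. Merged: [1, 4, 5, 8]
Compare 11 vs 12: take 11 from left. Merged: [1, 4, 5, 8, 11]
Compare 13 vs 12: take 12 from right. Merged: [1, 4, 5, 8, 11, 12]
Compare 13 vs 20: take 13 from left. Merged: [1, 4, 5, 8, 11, 12, 13]
Compare 16 vs 20: take 16 from left. Merged: [1, 4, 5, 8, 11, 12, 13, 16]
Compare 35 vs 20: take 20 from right. Merged: [1, 4, 5, 8, 11, 12, 13, 16, 20]
Compare 35 vs 31: take 31 from right. Merged: [1, 4, 5, 8, 11, 12, 13, 16, 20, 31]
Append remaining from left: [35]. Merged: [1, 4, 5, 8, 11, 12, 13, 16, 20, 31, 35]

Final merged array: [1, 4, 5, 8, 11, 12, 13, 16, 20, 31, 35]
Total comparisons: 10

The merged array is [1, 4, 5, 8, 11, 12, 13, 16, 20, 31, 35], requiring 10 comparisons. The merge step runs in O(n) time where n is the total number of elements.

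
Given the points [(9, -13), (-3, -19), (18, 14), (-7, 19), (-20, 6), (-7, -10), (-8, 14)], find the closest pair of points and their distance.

Computing all pairwise distances among 7 points:

d((9, -13), (-3, -19)) = 13.4164
d((9, -13), (18, 14)) = 28.4605
d((9, -13), (-7, 19)) = 35.7771
d((9, -13), (-20, 6)) = 34.6699
d((9, -13), (-7, -10)) = 16.2788
d((9, -13), (-8, 14)) = 31.9061
d((-3, -19), (18, 14)) = 39.1152
d((-3, -19), (-7, 19)) = 38.2099
d((-3, -19), (-20, 6)) = 30.2324
d((-3, -19), (-7, -10)) = 9.8489
d((-3, -19), (-8, 14)) = 33.3766
d((18, 14), (-7, 19)) = 25.4951
d((18, 14), (-20, 6)) = 38.833
d((18, 14), (-7, -10)) = 34.6554
d((18, 14), (-8, 14)) = 26.0
d((-7, 19), (-20, 6)) = 18.3848
d((-7, 19), (-7, -10)) = 29.0
d((-7, 19), (-8, 14)) = 5.099 <-- minimum
d((-20, 6), (-7, -10)) = 20.6155
d((-20, 6), (-8, 14)) = 14.4222
d((-7, -10), (-8, 14)) = 24.0208

Closest pair: (-7, 19) and (-8, 14) with distance 5.099

The closest pair is (-7, 19) and (-8, 14) with Euclidean distance 5.099. For 7 points, brute-force pairwise comparison is shown above. For large n, the divide-and-conquer algorithm (sort by x, recurse on halves, check the dividing strip) achieves O(n log n).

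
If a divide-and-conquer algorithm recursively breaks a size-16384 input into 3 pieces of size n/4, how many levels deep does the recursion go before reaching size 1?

For divide and conquer with division factor 4:

Problem sizes at each level:
Level 0: 16384
Level 1: 4096
Level 2: 1024
Level 3: 256
Level 4: 64
Level 5: 16
Level 6: 4
Level 7: 1

The root is level 0 and the size-1 base case is level 7 (the tree spans levels 0 through 7, i.e. 8 levels counting the root), so the depth is the number of divisions: log_4(16384) = 7

The recursion tree depth is log_4(16384) = 7. At each level, the problem size is divided by 4, so it takes 7 divisions to reduce to a base case of size 1. The algorithm makes 3 recursive calls at each level.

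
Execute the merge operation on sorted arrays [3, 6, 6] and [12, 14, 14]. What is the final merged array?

Merging process:

Compare 3 vs 12: take 3 from left. Merged: [3]
Compare 6 vs 12: take 6 from left. Merged: [3, 6]
Compare 6 vs 12: take 6 from left. Merged: [3, 6, 6]
Append remaining from right: [12, 14, 14]. Merged: [3, 6, 6, 12, 14, 14]

Final merged array: [3, 6, 6, 12, 14, 14]
Total comparisons: 3

The merged array is [3, 6, 6, 12, 14, 14], requiring 3 comparisons. The merge step runs in O(n) time where n is the total number of elements.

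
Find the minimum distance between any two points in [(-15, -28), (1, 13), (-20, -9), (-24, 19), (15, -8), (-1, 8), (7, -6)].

Computing all pairwise distances among 7 points:

d((-15, -28), (1, 13)) = 44.0114
d((-15, -28), (-20, -9)) = 19.6469
d((-15, -28), (-24, 19)) = 47.8539
d((-15, -28), (15, -8)) = 36.0555
d((-15, -28), (-1, 8)) = 38.6264
d((-15, -28), (7, -6)) = 31.1127
d((1, 13), (-20, -9)) = 30.4138
d((1, 13), (-24, 19)) = 25.7099
d((1, 13), (15, -8)) = 25.2389
d((1, 13), (-1, 8)) = 5.3852 <-- minimum
d((1, 13), (7, -6)) = 19.9249
d((-20, -9), (-24, 19)) = 28.2843
d((-20, -9), (15, -8)) = 35.0143
d((-20, -9), (-1, 8)) = 25.4951
d((-20, -9), (7, -6)) = 27.1662
d((-24, 19), (15, -8)) = 47.4342
d((-24, 19), (-1, 8)) = 25.4951
d((-24, 19), (7, -6)) = 39.8246
d((15, -8), (-1, 8)) = 22.6274
d((15, -8), (7, -6)) = 8.2462
d((-1, 8), (7, -6)) = 16.1245

Closest pair: (1, 13) and (-1, 8) with distance 5.3852

The closest pair is (1, 13) and (-1, 8) with Euclidean distance 5.3852. For 7 points, brute-force pairwise comparison is shown above. For large n, the divide-and-conquer algorithm (sort by x, recurse on halves, check the dividing strip) achieves O(n log n).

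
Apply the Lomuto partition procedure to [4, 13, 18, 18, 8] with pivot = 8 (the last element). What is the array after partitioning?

Lomuto partition with pivot = 8:

Initial array: [4, 13, 18, 18, 8]

arr[0]=4 <= 8: swap with position 0, array becomes [4, 13, 18, 18, 8]
arr[1]=13 > 8: no swap
arr[2]=18 > 8: no swap
arr[3]=18 > 8: no swap

Place pivot at position 1: [4, 8, 18, 18, 13]
Pivot position: 1

After partitioning with pivot 8, the array becomes [4, 8, 18, 18, 13]. The pivot is placed at index 1. All elements to the left of the pivot are <= 8, and all elements to the right are > 8.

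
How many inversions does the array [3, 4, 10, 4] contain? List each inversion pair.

Finding inversions in [3, 4, 10, 4]:

(2, 3): arr[2]=10 > arr[3]=4

Total inversions: 1

The array has 1 inversion(s): (2,3). Each pair (i,j) satisfies i < j and arr[i] > arr[j].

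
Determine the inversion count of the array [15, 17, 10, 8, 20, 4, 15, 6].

Finding inversions in [15, 17, 10, 8, 20, 4, 15, 6]:

(0, 2): arr[0]=15 > arr[2]=10
(0, 3): arr[0]=15 > arr[3]=8
(0, 5): arr[0]=15 > arr[5]=4
(0, 7): arr[0]=15 > arr[7]=6
(1, 2): arr[1]=17 > arr[2]=10
(1, 3): arr[1]=17 > arr[3]=8
(1, 5): arr[1]=17 > arr[5]=4
(1, 6): arr[1]=17 > arr[6]=15
(1, 7): arr[1]=17 > arr[7]=6
(2, 3): arr[2]=10 > arr[3]=8
(2, 5): arr[2]=10 > arr[5]=4
(2, 7): arr[2]=10 > arr[7]=6
(3, 5): arr[3]=8 > arr[5]=4
(3, 7): arr[3]=8 > arr[7]=6
(4, 5): arr[4]=20 > arr[5]=4
(4, 6): arr[4]=20 > arr[6]=15
(4, 7): arr[4]=20 > arr[7]=6
(6, 7): arr[6]=15 > arr[7]=6

Total inversions: 18

The array has 18 inversion(s): (0,2), (0,3), (0,5), (0,7), (1,2), (1,3), (1,5), (1,6), (1,7), (2,3), (2,5), (2,7), (3,5), (3,7), (4,5), (4,6), (4,7), (6,7). Each pair (i,j) satisfies i < j and arr[i] > arr[j].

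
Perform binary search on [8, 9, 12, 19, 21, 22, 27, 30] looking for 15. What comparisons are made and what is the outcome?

Binary search for 15 in [8, 9, 12, 19, 21, 22, 27, 30]:

lo=0, hi=7, mid=3, arr[mid]=19 -> 19 > 15, search left half
lo=0, hi=2, mid=1, arr[mid]=9 -> 9 < 15, search right half
lo=2, hi=2, mid=2, arr[mid]=12 -> 12 < 15, search right half
lo=3 > hi=2, target 15 not found

Binary search determines that 15 is not in the array after 3 comparisons. The search space was exhausted without finding the target.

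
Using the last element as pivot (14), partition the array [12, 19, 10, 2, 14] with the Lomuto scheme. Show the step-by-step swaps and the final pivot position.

Lomuto partition with pivot = 14:

Initial array: [12, 19, 10, 2, 14]

arr[0]=12 <= 14: swap with position 0, array becomes [12, 19, 10, 2, 14]
arr[1]=19 > 14: no swap
arr[2]=10 <= 14: swap with position 1, array becomes [12, 10, 19, 2, 14]
arr[3]=2 <= 14: swap with position 2, array becomes [12, 10, 2, 19, 14]

Place pivot at position 3: [12, 10, 2, 14, 19]
Pivot position: 3

After partitioning with pivot 14, the array becomes [12, 10, 2, 14, 19]. The pivot is placed at index 3. All elements to the left of the pivot are <= 14, and all elements to the right are > 14.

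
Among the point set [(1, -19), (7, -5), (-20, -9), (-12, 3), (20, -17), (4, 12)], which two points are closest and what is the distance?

Computing all pairwise distances among 6 points:

d((1, -19), (7, -5)) = 15.2315
d((1, -19), (-20, -9)) = 23.2594
d((1, -19), (-12, 3)) = 25.5539
d((1, -19), (20, -17)) = 19.105
d((1, -19), (4, 12)) = 31.1448
d((7, -5), (-20, -9)) = 27.2947
d((7, -5), (-12, 3)) = 20.6155
d((7, -5), (20, -17)) = 17.6918
d((7, -5), (4, 12)) = 17.2627
d((-20, -9), (-12, 3)) = 14.4222 <-- minimum
d((-20, -9), (20, -17)) = 40.7922
d((-20, -9), (4, 12)) = 31.8904
d((-12, 3), (20, -17)) = 37.7359
d((-12, 3), (4, 12)) = 18.3576
d((20, -17), (4, 12)) = 33.121

Closest pair: (-20, -9) and (-12, 3) with distance 14.4222

The closest pair is (-20, -9) and (-12, 3) with Euclidean distance 14.4222. For 6 points, brute-force pairwise comparison is shown above. For large n, the divide-and-conquer algorithm (sort by x, recurse on halves, check the dividing strip) achieves O(n log n).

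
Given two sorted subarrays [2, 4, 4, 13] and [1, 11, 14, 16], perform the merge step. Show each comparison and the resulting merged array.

Merging process:

Compare 2 vs 1: take 1 from right. Merged: [1]
Compare 2 vs 11: take 2 from left. Merged: [1, 2]
Compare 4 vs 11: take 4 from left. Merged: [1, 2, 4]
Compare 4 vs 11: take 4 from left. Merged: [1, 2, 4, 4]
Compare 13 vs 11: take 11 from right. Merged: [1, 2, 4, 4, 11]
Compare 13 vs 14: take 13 from left. Merged: [1, 2, 4, 4, 11, 13]
Append remaining from right: [14, 16]. Merged: [1, 2, 4, 4, 11, 13, 14, 16]

Final merged array: [1, 2, 4, 4, 11, 13, 14, 16]
Total comparisons: 6

The merged array is [1, 2, 4, 4, 11, 13, 14, 16], requiring 6 comparisons. The merge step runs in O(n) time where n is the total number of elements.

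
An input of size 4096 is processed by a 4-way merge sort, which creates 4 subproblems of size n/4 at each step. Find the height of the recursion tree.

For divide and conquer with division factor 4:

Problem sizes at each level:
Level 0: 4096
Level 1: 1024
Level 2: 256
Level 3: 64
Level 4: 16
Level 5: 4
Level 6: 1

The root is level 0 and the size-1 base case is level 6 (the tree spans levels 0 through 6, i.e. 7 levels counting the root), so the depth is the number of divisions: log_4(4096) = 6

The recursion tree depth is log_4(4096) = 6. At each level, the problem size is divided by 4, so it takes 6 divisions to reduce to a base case of size 1. The algorithm makes 4 recursive calls at each level.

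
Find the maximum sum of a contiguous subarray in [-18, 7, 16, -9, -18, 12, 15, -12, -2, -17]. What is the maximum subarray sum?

Using Kadane's algorithm on [-18, 7, 16, -9, -18, 12, 15, -12, -2, -17]:

Scanning through the array:
Position 1 (value 7): max_ending_here = 7, max_so_far = 7
Position 2 (value 16): max_ending_here = 23, max_so_far = 23
Position 3 (value -9): max_ending_here = 14, max_so_far = 23
Position 4 (value -18): max_ending_here = -4, max_so_far = 23
Position 5 (value 12): max_ending_here = 12, max_so_far = 23
Position 6 (value 15): max_ending_here = 27, max_so_far = 27
Position 7 (value -12): max_ending_here = 15, max_so_far = 27
Position 8 (value -2): max_ending_here = 13, max_so_far = 27
Position 9 (value -17): max_ending_here = -4, max_so_far = 27

Maximum subarray: [12, 15]
Maximum sum: 27

The maximum subarray is [12, 15] with sum 27. This subarray runs from index 5 to index 6.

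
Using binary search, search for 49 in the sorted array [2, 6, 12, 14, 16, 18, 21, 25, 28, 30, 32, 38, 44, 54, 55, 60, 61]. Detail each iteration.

Binary search for 49 in [2, 6, 12, 14, 16, 18, 21, 25, 28, 30, 32, 38, 44, 54, 55, 60, 61]:

lo=0, hi=16, mid=8, arr[mid]=28 -> 28 < 49, search right half
lo=9, hi=16, mid=12, arr[mid]=44 -> 44 < 49, search right half
lo=13, hi=16, mid=14, arr[mid]=55 -> 55 > 49, search left half
lo=13, hi=13, mid=13, arr[mid]=54 -> 54 > 49, search left half
lo=13 > hi=12, target 49 not found

Binary search determines that 49 is not in the array after 4 comparisons. The search space was exhausted without finding the target.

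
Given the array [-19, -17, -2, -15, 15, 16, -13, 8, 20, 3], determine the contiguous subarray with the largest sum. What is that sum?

Using Kadane's algorithm on [-19, -17, -2, -15, 15, 16, -13, 8, 20, 3]:

Scanning through the array:
Position 1 (value -17): max_ending_here = -17, max_so_far = -17
Position 2 (value -2): max_ending_here = -2, max_so_far = -2
Position 3 (value -15): max_ending_here = -15, max_so_far = -2
Position 4 (value 15): max_ending_here = 15, max_so_far = 15
Position 5 (value 16): max_ending_here = 31, max_so_far = 31
Position 6 (value -13): max_ending_here = 18, max_so_far = 31
Position 7 (value 8): max_ending_here = 26, max_so_far = 31
Position 8 (value 20): max_ending_here = 46, max_so_far = 46
Position 9 (value 3): max_ending_here = 49, max_so_far = 49

Maximum subarray: [15, 16, -13, 8, 20, 3]
Maximum sum: 49

The maximum subarray is [15, 16, -13, 8, 20, 3] with sum 49. This subarray runs from index 4 to index 9.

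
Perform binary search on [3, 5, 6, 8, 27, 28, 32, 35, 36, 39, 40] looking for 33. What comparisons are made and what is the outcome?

Binary search for 33 in [3, 5, 6, 8, 27, 28, 32, 35, 36, 39, 40]:

lo=0, hi=10, mid=5, arr[mid]=28 -> 28 < 33, search right half
lo=6, hi=10, mid=8, arr[mid]=36 -> 36 > 33, search left half
lo=6, hi=7, mid=6, arr[mid]=32 -> 32 < 33, search right half
lo=7, hi=7, mid=7, arr[mid]=35 -> 35 > 33, search left half
lo=7 > hi=6, target 33 not found

Binary search determines that 33 is not in the array after 4 comparisons. The search space was exhausted without finding the target.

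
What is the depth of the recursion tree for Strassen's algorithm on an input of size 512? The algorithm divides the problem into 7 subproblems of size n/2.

For divide and conquer with division factor 2:

Problem sizes at each level:
Level 0: 512
Level 1: 256
Level 2: 128
Level 3: 64
Level 4: 32
Level 5: 16
Level 6: 8
Level 7: 4
Level 8: 2
Level 9: 1

The root is level 0 and the size-1 base case is level 9 (the tree spans levels 0 through 9, i.e. 10 levels counting the root), so the depth is the number of divisions: log_2(512) = 9

The recursion tree depth is log_2(512) = 9. At each level, the problem size is divided by 2, so it takes 9 divisions to reduce to a base case of size 1. The algorithm makes 7 recursive calls at each level.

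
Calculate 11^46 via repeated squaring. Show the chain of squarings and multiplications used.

Computing 11^46 by squaring (build up from 11^1; each line after the first costs one multiplication):

11^1 = 11
11^2 = (11^1)^2 = 11^2 = 121
11^4 = (11^2)^2 = 121^2 = 14641
11^5 = 11 * 11^4 = 11 * 14641 = 161051
11^10 = (11^5)^2 = 161051^2 = 25937424601
11^11 = 11 * 11^10 = 11 * 25937424601 = 285311670611
11^22 = (11^11)^2 = 285311670611^2 = 81402749386839761113321
11^23 = 11 * 11^22 = 11 * 81402749386839761113321 = 895430243255237372246531
11^46 = (11^23)^2 = 895430243255237372246531^2 = 801795320536133573571931534665380233173841533961

Result: 801795320536133573571931534665380233173841533961
Multiplications needed: 8 (8 lines after 11^1)

11^46 = 801795320536133573571931534665380233173841533961. Using exponentiation by squaring, this requires 8 multiplications. The key idea: if the exponent is even, square the half-power; if odd, multiply by the base once.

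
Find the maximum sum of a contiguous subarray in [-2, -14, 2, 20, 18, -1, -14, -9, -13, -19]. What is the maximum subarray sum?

Using Kadane's algorithm on [-2, -14, 2, 20, 18, -1, -14, -9, -13, -19]:

Scanning through the array:
Position 1 (value -14): max_ending_here = -14, max_so_far = -2
Position 2 (value 2): max_ending_here = 2, max_so_far = 2
Position 3 (value 20): max_ending_here = 22, max_so_far = 22
Position 4 (value 18): max_ending_here = 40, max_so_far = 40
Position 5 (value -1): max_ending_here = 39, max_so_far = 40
Position 6 (value -14): max_ending_here = 25, max_so_far = 40
Position 7 (value -9): max_ending_here = 16, max_so_far = 40
Position 8 (value -13): max_ending_here = 3, max_so_far = 40
Position 9 (value -19): max_ending_here = -16, max_so_far = 40

Maximum subarray: [2, 20, 18]
Maximum sum: 40

The maximum subarray is [2, 20, 18] with sum 40. This subarray runs from index 2 to index 4.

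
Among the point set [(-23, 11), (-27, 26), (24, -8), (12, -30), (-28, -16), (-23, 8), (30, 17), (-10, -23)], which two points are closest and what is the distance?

Computing all pairwise distances among 8 points:

d((-23, 11), (-27, 26)) = 15.5242
d((-23, 11), (24, -8)) = 50.6952
d((-23, 11), (12, -30)) = 53.9073
d((-23, 11), (-28, -16)) = 27.4591
d((-23, 11), (-23, 8)) = 3.0 <-- minimum
d((-23, 11), (30, 17)) = 53.3385
d((-23, 11), (-10, -23)) = 36.4005
d((-27, 26), (24, -8)) = 61.2944
d((-27, 26), (12, -30)) = 68.2422
d((-27, 26), (-28, -16)) = 42.0119
d((-27, 26), (-23, 8)) = 18.4391
d((-27, 26), (30, 17)) = 57.7062
d((-27, 26), (-10, -23)) = 51.8652
d((24, -8), (12, -30)) = 25.0599
d((24, -8), (-28, -16)) = 52.6118
d((24, -8), (-23, 8)) = 49.6488
d((24, -8), (30, 17)) = 25.7099
d((24, -8), (-10, -23)) = 37.1618
d((12, -30), (-28, -16)) = 42.3792
d((12, -30), (-23, 8)) = 51.6624
d((12, -30), (30, 17)) = 50.3289
d((12, -30), (-10, -23)) = 23.0868
d((-28, -16), (-23, 8)) = 24.5153
d((-28, -16), (30, 17)) = 66.7308
d((-28, -16), (-10, -23)) = 19.3132
d((-23, 8), (30, 17)) = 53.7587
d((-23, 8), (-10, -23)) = 33.6155
d((30, 17), (-10, -23)) = 56.5685

Closest pair: (-23, 11) and (-23, 8) with distance 3.0

The closest pair is (-23, 11) and (-23, 8) with Euclidean distance 3.0. For 8 points, brute-force pairwise comparison is shown above. For large n, the divide-and-conquer algorithm (sort by x, recurse on halves, check the dividing strip) achieves O(n log n).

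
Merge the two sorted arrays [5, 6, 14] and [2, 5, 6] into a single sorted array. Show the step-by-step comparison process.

Merging process:

Compare 5 vs 2: take 2 from right. Merged: [2]
Compare 5 vs 5: take 5 from left. Merged: [2, 5]
Compare 6 vs 5: take 5 from right. Merged: [2, 5, 5]
Compare 6 vs 6: take 6 from left. Merged: [2, 5, 5, 6]
Compare 14 vs 6: take 6 from right. Merged: [2, 5, 5, 6, 6]
Append remaining from left: [14]. Merged: [2, 5, 5, 6, 6, 14]

Final merged array: [2, 5, 5, 6, 6, 14]
Total comparisons: 5

The merged array is [2, 5, 5, 6, 6, 14], requiring 5 comparisons. The merge step runs in O(n) time where n is the total number of elements.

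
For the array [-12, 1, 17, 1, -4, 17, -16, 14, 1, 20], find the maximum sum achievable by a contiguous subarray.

Using Kadane's algorithm on [-12, 1, 17, 1, -4, 17, -16, 14, 1, 20]:

Scanning through the array:
Position 1 (value 1): max_ending_here = 1, max_so_far = 1
Position 2 (value 17): max_ending_here = 18, max_so_far = 18
Position 3 (value 1): max_ending_here = 19, max_so_far = 19
Position 4 (value -4): max_ending_here = 15, max_so_far = 19
Position 5 (value 17): max_ending_here = 32, max_so_far = 32
Position 6 (value -16): max_ending_here = 16, max_so_far = 32
Position 7 (value 14): max_ending_here = 30, max_so_far = 32
Position 8 (value 1): max_ending_here = 31, max_so_far = 32
Position 9 (value 20): max_ending_here = 51, max_so_far = 51

Maximum subarray: [1, 17, 1, -4, 17, -16, 14, 1, 20]
Maximum sum: 51

The maximum subarray is [1, 17, 1, -4, 17, -16, 14, 1, 20] with sum 51. This subarray runs from index 1 to index 9.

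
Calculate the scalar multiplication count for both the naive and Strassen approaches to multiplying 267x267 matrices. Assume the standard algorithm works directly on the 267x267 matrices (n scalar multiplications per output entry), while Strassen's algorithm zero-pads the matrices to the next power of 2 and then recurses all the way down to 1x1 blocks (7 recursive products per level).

Matrix multiplication for 267x267 matrices:

Strassen's algorithm requires power-of-2 dimensions. Pad 267x267 to 512x512 (next power of 2).

Standard algorithm: 267^3 = 19034163 multiplications
Strassen's algorithm: 7^(log2(512)) = 7^9 = 40353607 multiplications
Difference: 19034163 - 40353607 = -21319444 (Strassen uses MORE here due to padding overhead — for small or just-over-power-of-2 n, padding can outweigh the per-level savings)

Standard: 19034163 multiplications (267^3). Strassen: 40353607 multiplications (7^9, after padding to 512x512). Strassen reduces 8 recursive multiplications to 7 at each level.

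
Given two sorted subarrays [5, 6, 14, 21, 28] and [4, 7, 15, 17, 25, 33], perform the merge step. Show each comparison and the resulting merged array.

Merging process:

Compare 5 vs 4: take 4 from right. Merged: [4]
Compare 5 vs 7: take 5 from left. Merged: [4, 5]
Compare 6 vs 7: take 6 from left. Merged: [4, 5, 6]
Compare 14 vs 7: take 7 from right. Merged: [4, 5, 6, 7]
Compare 14 vs 15: take 14 from left. Merged: [4, 5, 6, 7, 14]
Compare 21 vs 15: take 15 from right. Merged: [4, 5, 6, 7, 14, 15]
Compare 21 vs 17: take 17 from right. Merged: [4, 5, 6, 7, 14, 15, 17]
Compare 21 vs 25: take 21 from left. Merged: [4, 5, 6, 7, 14, 15, 17, 21]
Compare 28 vs 25: take 25 from right. Merged: [4, 5, 6, 7, 14, 15, 17, 21, 25]
Compare 28 vs 33: take 28 from left. Merged: [4, 5, 6, 7, 14, 15, 17, 21, 25, 28]
Append remaining from right: [33]. Merged: [4, 5, 6, 7, 14, 15, 17, 21, 25, 28, 33]

Final merged array: [4, 5, 6, 7, 14, 15, 17, 21, 25, 28, 33]
Total comparisons: 10

The merged array is [4, 5, 6, 7, 14, 15, 17, 21, 25, 28, 33], requiring 10 comparisons. The merge step runs in O(n) time where n is the total number of elements.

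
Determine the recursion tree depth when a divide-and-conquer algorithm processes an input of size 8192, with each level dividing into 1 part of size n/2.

For divide and conquer with division factor 2:

Problem sizes at each level:
Level 0: 8192
Level 1: 4096
Level 2: 2048
Level 3: 1024
Level 4: 512
Level 5: 256
Level 6: 128
Level 7: 64
Level 8: 32
Level 9: 16
Level 10: 8
Level 11: 4
Level 12: 2
Level 13: 1

The root is level 0 and the size-1 base case is level 13 (the tree spans levels 0 through 13, i.e. 14 levels counting the root), so the depth is the number of divisions: log_2(8192) = 13

The recursion tree depth is log_2(8192) = 13. At each level, the problem size is divided by 2, so it takes 13 divisions to reduce to a base case of size 1. The algorithm makes 1 recursive call at each level.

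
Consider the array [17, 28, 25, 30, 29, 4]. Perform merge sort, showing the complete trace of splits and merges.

Merge sort trace:

Split: [17, 28, 25, 30, 29, 4] -> [17, 28, 25] and [30, 29, 4]
  Split: [17, 28, 25] -> [17] and [28, 25]
    Split: [28, 25] -> [28] and [25]
    Merge: [28] + [25] -> [25, 28]
  Merge: [17] + [25, 28] -> [17, 25, 28]
  Split: [30, 29, 4] -> [30] and [29, 4]
    Split: [29, 4] -> [29] and [4]
    Merge: [29] + [4] -> [4, 29]
  Merge: [30] + [4, 29] -> [4, 29, 30]
Merge: [17, 25, 28] + [4, 29, 30] -> [4, 17, 25, 28, 29, 30]

Final sorted array: [4, 17, 25, 28, 29, 30]

The merge sort proceeds by recursively splitting the array and merging sorted halves.
After all merges, the sorted array is [4, 17, 25, 28, 29, 30].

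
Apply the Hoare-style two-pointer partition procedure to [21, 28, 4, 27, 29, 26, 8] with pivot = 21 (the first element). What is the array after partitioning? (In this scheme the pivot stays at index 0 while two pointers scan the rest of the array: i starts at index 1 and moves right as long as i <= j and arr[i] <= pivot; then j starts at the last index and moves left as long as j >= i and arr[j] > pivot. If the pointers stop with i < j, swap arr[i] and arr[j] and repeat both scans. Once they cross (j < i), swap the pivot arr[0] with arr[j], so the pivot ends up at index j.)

Hoare-style two-pointer partition with pivot = 21:

Initial array: [21, 28, 4, 27, 29, 26, 8]

Pointers start at i = 1, j = 6.
i stops at index 1 (arr[1]=28 > 21), j stops at index 6 (arr[6]=8 <= 21): swap arr[1] and arr[6], array becomes [21, 8, 4, 27, 29, 26, 28]
i ends at 3, j ends at 2: the pointers have crossed (j < i), so scanning stops.

Swap pivot arr[0] with arr[2] to place pivot at position 2: [4, 8, 21, 27, 29, 26, 28]
Pivot position: 2

After partitioning with pivot 21, the array becomes [4, 8, 21, 27, 29, 26, 28]. The pivot is placed at index 2. All elements to the left of the pivot are <= 21, and all elements to the right are > 21.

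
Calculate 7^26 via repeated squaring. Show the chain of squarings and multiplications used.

Computing 7^26 by squaring (build up from 7^1; each line after the first costs one multiplication):

7^1 = 7
7^2 = (7^1)^2 = 7^2 = 49
7^3 = 7 * 7^2 = 7 * 49 = 343
7^6 = (7^3)^2 = 343^2 = 117649
7^12 = (7^6)^2 = 117649^2 = 13841287201
7^13 = 7 * 7^12 = 7 * 13841287201 = 96889010407
7^26 = (7^13)^2 = 96889010407^2 = 9387480337647754305649

Result: 9387480337647754305649
Multiplications needed: 6 (6 lines after 7^1)

7^26 = 9387480337647754305649. Using exponentiation by squaring, this requires 6 multiplications. The key idea: if the exponent is even, square the half-power; if odd, multiply by the base once.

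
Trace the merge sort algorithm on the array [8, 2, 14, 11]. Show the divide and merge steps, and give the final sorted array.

Merge sort trace:

Split: [8, 2, 14, 11] -> [8, 2] and [14, 11]
  Split: [8, 2] -> [8] and [2]
  Merge: [8] + [2] -> [2, 8]
  Split: [14, 11] -> [14] and [11]
  Merge: [14] + [11] -> [11, 14]
Merge: [2, 8] + [11, 14] -> [2, 8, 11, 14]

Final sorted array: [2, 8, 11, 14]

The merge sort proceeds by recursively splitting the array and merging sorted halves.
After all merges, the sorted array is [2, 8, 11, 14].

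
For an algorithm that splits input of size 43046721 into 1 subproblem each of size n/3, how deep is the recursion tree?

For divide and conquer with division factor 3:

Problem sizes at each level:
Level 0: 43046721
Level 1: 14348907
Level 2: 4782969
Level 3: 1594323
Level 4: 531441
Level 5: 177147
Level 6: 59049
Level 7: 19683
Level 8: 6561
Level 9: 2187
Level 10: 729
Level 11: 243
Level 12: 81
Level 13: 27
Level 14: 9
Level 15: 3
Level 16: 1

The root is level 0 and the size-1 base case is level 16 (the tree spans levels 0 through 16, i.e. 17 levels counting the root), so the depth is the number of divisions: log_3(43046721) = 16

The recursion tree depth is log_3(43046721) = 16. At each level, the problem size is divided by 3, so it takes 16 divisions to reduce to a base case of size 1. The algorithm makes 1 recursive call at each level.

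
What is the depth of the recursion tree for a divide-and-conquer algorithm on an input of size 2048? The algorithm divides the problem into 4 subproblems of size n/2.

For divide and conquer with division factor 2:

Problem sizes at each level:
Level 0: 2048
Level 1: 1024
Level 2: 512
Level 3: 256
Level 4: 128
Level 5: 64
Level 6: 32
Level 7: 16
Level 8: 8
Level 9: 4
Level 10: 2
Level 11: 1

The root is level 0 and the size-1 base case is level 11 (the tree spans levels 0 through 11, i.e. 12 levels counting the root), so the depth is the number of divisions: log_2(2048) = 11

The recursion tree depth is log_2(2048) = 11. At each level, the problem size is divided by 2, so it takes 11 divisions to reduce to a base case of size 1. The algorithm makes 4 recursive calls at each level.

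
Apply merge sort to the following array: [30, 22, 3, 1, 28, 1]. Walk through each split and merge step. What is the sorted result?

Merge sort trace:

Split: [30, 22, 3, 1, 28, 1] -> [30, 22, 3] and [1, 28, 1]
  Split: [30, 22, 3] -> [30] and [22, 3]
    Split: [22, 3] -> [22] and [3]
    Merge: [22] + [3] -> [3, 22]
  Merge: [30] + [3, 22] -> [3, 22, 30]
  Split: [1, 28, 1] -> [1] and [28, 1]
    Split: [28, 1] -> [28] and [1]
    Merge: [28] + [1] -> [1, 28]
  Merge: [1] + [1, 28] -> [1, 1, 28]
Merge: [3, 22, 30] + [1, 1, 28] -> [1, 1, 3, 22, 28, 30]

Final sorted array: [1, 1, 3, 22, 28, 30]

The merge sort proceeds by recursively splitting the array and merging sorted halves.
After all merges, the sorted array is [1, 1, 3, 22, 28, 30].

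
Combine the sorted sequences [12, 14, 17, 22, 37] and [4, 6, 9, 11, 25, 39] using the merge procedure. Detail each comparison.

Merging process:

Compare 12 vs 4: take 4 from right. Merged: [4]
Compare 12 vs 6: take 6 from right. Merged: [4, 6]
Compare 12 vs 9: take 9 from right. Merged: [4, 6, 9]
Compare 12 vs 11: take 11 from right. Merged: [4, 6, 9, 11]
Compare 12 vs 25: take 12 from left. Merged: [4, 6, 9, 11, 12]
Compare 14 vs 25: take 14 from left. Merged: [4, 6, 9, 11, 12, 14]
Compare 17 vs 25: take 17 from left. Merged: [4, 6, 9, 11, 12, 14, 17]
Compare 22 vs 25: take 22 from left. Merged: [4, 6, 9, 11, 12, 14, 17, 22]
Compare 37 vs 25: take 25 from right. Merged: [4, 6, 9, 11, 12, 14, 17, 22, 25]
Compare 37 vs 39: take 37 from left. Merged: [4, 6, 9, 11, 12, 14, 17, 22, 25, 37]
Append remaining from right: [39]. Merged: [4, 6, 9, 11, 12, 14, 17, 22, 25, 37, 39]

Final merged array: [4, 6, 9, 11, 12, 14, 17, 22, 25, 37, 39]
Total comparisons: 10

The merged array is [4, 6, 9, 11, 12, 14, 17, 22, 25, 37, 39], requiring 10 comparisons. The merge step runs in O(n) time where n is the total number of elements.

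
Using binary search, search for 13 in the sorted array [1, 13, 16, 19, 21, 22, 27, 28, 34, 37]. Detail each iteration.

Binary search for 13 in [1, 13, 16, 19, 21, 22, 27, 28, 34, 37]:

lo=0, hi=9, mid=4, arr[mid]=21 -> 21 > 13, search left half
lo=0, hi=3, mid=1, arr[mid]=13 -> Found target at index 1!

Binary search finds 13 at index 1 after 2 comparisons. The search repeatedly halves the search space by comparing with the middle element.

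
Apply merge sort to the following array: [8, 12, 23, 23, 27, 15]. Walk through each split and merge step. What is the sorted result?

Merge sort trace:

Split: [8, 12, 23, 23, 27, 15] -> [8, 12, 23] and [23, 27, 15]
  Split: [8, 12, 23] -> [8] and [12, 23]
    Split: [12, 23] -> [12] and [23]
    Merge: [12] + [23] -> [12, 23]
  Merge: [8] + [12, 23] -> [8, 12, 23]
  Split: [23, 27, 15] -> [23] and [27, 15]
    Split: [27, 15] -> [27] and [15]
    Merge: [27] + [15] -> [15, 27]
  Merge: [23] + [15, 27] -> [15, 23, 27]
Merge: [8, 12, 23] + [15, 23, 27] -> [8, 12, 15, 23, 23, 27]

Final sorted array: [8, 12, 15, 23, 23, 27]

The merge sort proceeds by recursively splitting the array and merging sorted halves.
After all merges, the sorted array is [8, 12, 15, 23, 23, 27].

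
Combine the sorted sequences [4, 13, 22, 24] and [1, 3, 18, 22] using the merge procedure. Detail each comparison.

Merging process:

Compare 4 vs 1: take 1 from right. Merged: [1]
Compare 4 vs 3: take 3 from right. Merged: [1, 3]
Compare 4 vs 18: take 4 from left. Merged: [1, 3, 4]
Compare 13 vs 18: take 13 from left. Merged: [1, 3, 4, 13]
Compare 22 vs 18: take 18 from right. Merged: [1, 3, 4, 13, 18]
Compare 22 vs 22: take 22 from left. Merged: [1, 3, 4, 13, 18, 22]
Compare 24 vs 22: take 22 from right. Merged: [1, 3, 4, 13, 18, 22, 22]
Append remaining from left: [24]. Merged: [1, 3, 4, 13, 18, 22, 22, 24]

Final merged array: [1, 3, 4, 13, 18, 22, 22, 24]
Total comparisons: 7

The merged array is [1, 3, 4, 13, 18, 22, 22, 24], requiring 7 comparisons. The merge step runs in O(n) time where n is the total number of elements.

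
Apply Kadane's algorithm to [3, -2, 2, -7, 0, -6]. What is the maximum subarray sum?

Using Kadane's algorithm on [3, -2, 2, -7, 0, -6]:

Scanning through the array:
Position 1 (value -2): max_ending_here = 1, max_so_far = 3
Position 2 (value 2): max_ending_here = 3, max_so_far = 3
Position 3 (value -7): max_ending_here = -4, max_so_far = 3
Position 4 (value 0): max_ending_here = 0, max_so_far = 3
Position 5 (value -6): max_ending_here = -6, max_so_far = 3

Maximum subarray: [3]
Maximum sum: 3

The maximum subarray is [3] with sum 3. This subarray runs from index 0 to index 0.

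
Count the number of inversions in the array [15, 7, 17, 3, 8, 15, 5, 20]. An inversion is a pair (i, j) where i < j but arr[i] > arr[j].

Finding inversions in [15, 7, 17, 3, 8, 15, 5, 20]:

(0, 1): arr[0]=15 > arr[1]=7
(0, 3): arr[0]=15 > arr[3]=3
(0, 4): arr[0]=15 > arr[4]=8
(0, 6): arr[0]=15 > arr[6]=5
(1, 3): arr[1]=7 > arr[3]=3
(1, 6): arr[1]=7 > arr[6]=5
(2, 3): arr[2]=17 > arr[3]=3
(2, 4): arr[2]=17 > arr[4]=8
(2, 5): arr[2]=17 > arr[5]=15
(2, 6): arr[2]=17 > arr[6]=5
(4, 6): arr[4]=8 > arr[6]=5
(5, 6): arr[5]=15 > arr[6]=5

Total inversions: 12

The array has 12 inversion(s): (0,1), (0,3), (0,4), (0,6), (1,3), (1,6), (2,3), (2,4), (2,5), (2,6), (4,6), (5,6). Each pair (i,j) satisfies i < j and arr[i] > arr[j].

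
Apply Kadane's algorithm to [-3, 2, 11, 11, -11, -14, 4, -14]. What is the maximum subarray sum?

Using Kadane's algorithm on [-3, 2, 11, 11, -11, -14, 4, -14]:

Scanning through the array:
Position 1 (value 2): max_ending_here = 2, max_so_far = 2
Position 2 (value 11): max_ending_here = 13, max_so_far = 13
Position 3 (value 11): max_ending_here = 24, max_so_far = 24
Position 4 (value -11): max_ending_here = 13, max_so_far = 24
Position 5 (value -14): max_ending_here = -1, max_so_far = 24
Position 6 (value 4): max_ending_here = 4, max_so_far = 24
Position 7 (value -14): max_ending_here = -10, max_so_far = 24

Maximum subarray: [2, 11, 11]
Maximum sum: 24

The maximum subarray is [2, 11, 11] with sum 24. This subarray runs from index 1 to index 3.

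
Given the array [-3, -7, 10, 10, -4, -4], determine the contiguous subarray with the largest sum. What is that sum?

Using Kadane's algorithm on [-3, -7, 10, 10, -4, -4]:

Scanning through the array:
Position 1 (value -7): max_ending_here = -7, max_so_far = -3
Position 2 (value 10): max_ending_here = 10, max_so_far = 10
Position 3 (value 10): max_ending_here = 20, max_so_far = 20
Position 4 (value -4): max_ending_here = 16, max_so_far = 20
Position 5 (value -4): max_ending_here = 12, max_so_far = 20

Maximum subarray: [10, 10]
Maximum sum: 20

The maximum subarray is [10, 10] with sum 20. This subarray runs from index 2 to index 3.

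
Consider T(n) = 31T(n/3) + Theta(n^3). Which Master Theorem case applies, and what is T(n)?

Master Theorem for T(n) = 31T(n/3) + O(n^3):

a = 31, b = 3, c = 3
log_b(a) = log_3(31) = 3.1257

Case 1: c = 3 < log_3(31) = 3.1257
T(n) = O(n^(log_3 31))

For T(n) = 31T(n/3) + O(n^3): log_3(31) = 3.1257. This is Case 1 of the Master Theorem (c < log_b(a), work dominated by leaves), giving O(n^(log_3 31)).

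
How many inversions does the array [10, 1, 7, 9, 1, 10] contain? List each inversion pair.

Finding inversions in [10, 1, 7, 9, 1, 10]:

(0, 1): arr[0]=10 > arr[1]=1
(0, 2): arr[0]=10 > arr[2]=7
(0, 3): arr[0]=10 > arr[3]=9
(0, 4): arr[0]=10 > arr[4]=1
(2, 4): arr[2]=7 > arr[4]=1
(3, 4): arr[3]=9 > arr[4]=1

Total inversions: 6

The array has 6 inversion(s): (0,1), (0,2), (0,3), (0,4), (2,4), (3,4). Each pair (i,j) satisfies i < j and arr[i] > arr[j].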